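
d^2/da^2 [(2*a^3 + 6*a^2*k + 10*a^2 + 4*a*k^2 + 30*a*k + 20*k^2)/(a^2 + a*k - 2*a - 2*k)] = 56*(k + 1)/(a^3 - 6*a^2 + 12*a - 8)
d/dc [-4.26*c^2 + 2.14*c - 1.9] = 2.14 - 8.52*c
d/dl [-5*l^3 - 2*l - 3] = -15*l^2 - 2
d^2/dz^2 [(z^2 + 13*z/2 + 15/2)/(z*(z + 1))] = (11*z^3 + 45*z^2 + 45*z + 15)/(z^3*(z^3 + 3*z^2 + 3*z + 1))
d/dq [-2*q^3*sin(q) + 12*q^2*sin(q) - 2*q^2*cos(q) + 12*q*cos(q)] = -2*q^3*cos(q) - 4*q^2*sin(q) + 12*q^2*cos(q) + 12*q*sin(q) - 4*q*cos(q) + 12*cos(q)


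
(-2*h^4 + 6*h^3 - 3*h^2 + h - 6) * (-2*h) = 4*h^5 - 12*h^4 + 6*h^3 - 2*h^2 + 12*h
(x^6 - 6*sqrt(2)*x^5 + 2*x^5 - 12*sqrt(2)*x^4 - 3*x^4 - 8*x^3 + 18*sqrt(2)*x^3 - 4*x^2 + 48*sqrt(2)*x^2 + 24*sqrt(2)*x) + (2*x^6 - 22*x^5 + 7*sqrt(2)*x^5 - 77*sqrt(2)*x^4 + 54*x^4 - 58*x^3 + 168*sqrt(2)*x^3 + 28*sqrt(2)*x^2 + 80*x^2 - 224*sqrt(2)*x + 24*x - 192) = 3*x^6 - 20*x^5 + sqrt(2)*x^5 - 89*sqrt(2)*x^4 + 51*x^4 - 66*x^3 + 186*sqrt(2)*x^3 + 76*x^2 + 76*sqrt(2)*x^2 - 200*sqrt(2)*x + 24*x - 192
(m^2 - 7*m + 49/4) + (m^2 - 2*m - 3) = 2*m^2 - 9*m + 37/4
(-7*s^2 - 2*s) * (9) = -63*s^2 - 18*s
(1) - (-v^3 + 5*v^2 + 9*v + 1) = v^3 - 5*v^2 - 9*v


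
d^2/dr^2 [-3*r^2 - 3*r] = -6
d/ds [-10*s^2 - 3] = -20*s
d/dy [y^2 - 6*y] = 2*y - 6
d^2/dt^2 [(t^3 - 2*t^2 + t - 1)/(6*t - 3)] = 2*(4*t^3 - 6*t^2 + 3*t - 4)/(3*(8*t^3 - 12*t^2 + 6*t - 1))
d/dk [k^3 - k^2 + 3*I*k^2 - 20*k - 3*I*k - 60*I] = 3*k^2 + k*(-2 + 6*I) - 20 - 3*I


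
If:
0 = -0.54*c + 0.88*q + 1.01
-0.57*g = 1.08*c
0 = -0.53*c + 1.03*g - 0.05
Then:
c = -0.02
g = 0.04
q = -1.16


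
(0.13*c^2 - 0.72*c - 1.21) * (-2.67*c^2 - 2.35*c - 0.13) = -0.3471*c^4 + 1.6169*c^3 + 4.9058*c^2 + 2.9371*c + 0.1573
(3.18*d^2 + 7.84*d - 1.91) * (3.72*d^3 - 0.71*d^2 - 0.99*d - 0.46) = 11.8296*d^5 + 26.907*d^4 - 15.8198*d^3 - 7.8683*d^2 - 1.7155*d + 0.8786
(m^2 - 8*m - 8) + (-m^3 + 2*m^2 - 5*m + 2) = -m^3 + 3*m^2 - 13*m - 6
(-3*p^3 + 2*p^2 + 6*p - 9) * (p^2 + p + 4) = -3*p^5 - p^4 - 4*p^3 + 5*p^2 + 15*p - 36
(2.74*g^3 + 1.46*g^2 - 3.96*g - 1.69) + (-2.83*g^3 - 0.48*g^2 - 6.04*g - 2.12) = -0.0899999999999999*g^3 + 0.98*g^2 - 10.0*g - 3.81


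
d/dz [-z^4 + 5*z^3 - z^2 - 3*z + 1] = -4*z^3 + 15*z^2 - 2*z - 3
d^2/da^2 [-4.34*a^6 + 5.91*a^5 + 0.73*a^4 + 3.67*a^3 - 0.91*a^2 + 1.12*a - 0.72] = -130.2*a^4 + 118.2*a^3 + 8.76*a^2 + 22.02*a - 1.82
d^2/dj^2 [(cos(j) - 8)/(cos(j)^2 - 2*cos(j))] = (8*(cos(j) - 8)*(cos(j) - 1)^2*sin(j)^2 - (cos(j) - 2)^2*cos(j)^3 + (cos(j) - 2)*(16*cos(j) - 19*cos(2*j) + 2*cos(3*j) + 1)*cos(j))/((cos(j) - 2)^3*cos(j)^3)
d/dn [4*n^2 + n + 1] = 8*n + 1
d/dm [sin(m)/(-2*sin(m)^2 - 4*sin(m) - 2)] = (sin(m) - 1)*cos(m)/(2*(sin(m) + 1)^3)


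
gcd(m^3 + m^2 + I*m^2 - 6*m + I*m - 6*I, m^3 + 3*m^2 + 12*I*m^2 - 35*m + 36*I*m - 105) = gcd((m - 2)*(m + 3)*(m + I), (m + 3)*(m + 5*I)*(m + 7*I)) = m + 3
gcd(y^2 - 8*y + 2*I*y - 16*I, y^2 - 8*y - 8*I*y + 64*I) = y - 8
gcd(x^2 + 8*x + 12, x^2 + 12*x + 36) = x + 6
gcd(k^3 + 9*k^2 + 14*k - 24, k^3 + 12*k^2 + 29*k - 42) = k^2 + 5*k - 6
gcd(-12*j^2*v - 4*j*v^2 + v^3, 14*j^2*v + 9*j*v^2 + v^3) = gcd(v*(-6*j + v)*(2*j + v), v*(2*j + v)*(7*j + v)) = 2*j*v + v^2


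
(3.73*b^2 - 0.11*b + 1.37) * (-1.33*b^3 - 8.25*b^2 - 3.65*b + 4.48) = -4.9609*b^5 - 30.6262*b^4 - 14.5291*b^3 + 5.8094*b^2 - 5.4933*b + 6.1376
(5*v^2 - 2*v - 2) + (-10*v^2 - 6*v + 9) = -5*v^2 - 8*v + 7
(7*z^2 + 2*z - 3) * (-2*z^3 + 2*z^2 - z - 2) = -14*z^5 + 10*z^4 + 3*z^3 - 22*z^2 - z + 6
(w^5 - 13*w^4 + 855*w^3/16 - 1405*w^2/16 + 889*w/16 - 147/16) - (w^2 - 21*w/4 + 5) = w^5 - 13*w^4 + 855*w^3/16 - 1421*w^2/16 + 973*w/16 - 227/16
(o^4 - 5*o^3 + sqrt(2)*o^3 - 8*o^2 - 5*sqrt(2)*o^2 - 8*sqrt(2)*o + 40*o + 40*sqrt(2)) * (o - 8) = o^5 - 13*o^4 + sqrt(2)*o^4 - 13*sqrt(2)*o^3 + 32*o^3 + 32*sqrt(2)*o^2 + 104*o^2 - 320*o + 104*sqrt(2)*o - 320*sqrt(2)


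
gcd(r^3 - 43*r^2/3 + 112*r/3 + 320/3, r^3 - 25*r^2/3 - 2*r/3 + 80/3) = r^2 - 19*r/3 - 40/3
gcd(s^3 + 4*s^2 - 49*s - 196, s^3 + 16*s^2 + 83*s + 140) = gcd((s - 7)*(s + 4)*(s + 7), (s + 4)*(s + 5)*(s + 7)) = s^2 + 11*s + 28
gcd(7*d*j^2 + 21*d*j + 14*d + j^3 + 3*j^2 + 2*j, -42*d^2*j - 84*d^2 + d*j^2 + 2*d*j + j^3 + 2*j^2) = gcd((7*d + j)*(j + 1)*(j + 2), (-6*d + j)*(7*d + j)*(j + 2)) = 7*d*j + 14*d + j^2 + 2*j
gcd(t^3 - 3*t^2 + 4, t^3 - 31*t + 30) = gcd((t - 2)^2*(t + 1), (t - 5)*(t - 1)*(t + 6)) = 1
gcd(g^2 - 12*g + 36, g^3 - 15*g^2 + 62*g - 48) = g - 6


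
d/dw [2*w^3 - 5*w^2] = 2*w*(3*w - 5)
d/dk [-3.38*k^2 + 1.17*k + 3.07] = 1.17 - 6.76*k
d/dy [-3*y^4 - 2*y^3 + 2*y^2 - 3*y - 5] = -12*y^3 - 6*y^2 + 4*y - 3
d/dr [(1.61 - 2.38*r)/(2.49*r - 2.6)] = (5.425959*r - 5.66566)/(2.49*r - 2.6)^3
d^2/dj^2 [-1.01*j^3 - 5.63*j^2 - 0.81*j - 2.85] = -6.06*j - 11.26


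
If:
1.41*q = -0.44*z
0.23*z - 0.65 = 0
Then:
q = -0.88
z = 2.83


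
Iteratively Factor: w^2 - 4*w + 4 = (w - 2)*(w - 2)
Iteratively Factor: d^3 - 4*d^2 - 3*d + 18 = (d + 2)*(d^2 - 6*d + 9) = (d - 3)*(d + 2)*(d - 3)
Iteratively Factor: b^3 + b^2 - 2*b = (b + 2)*(b^2 - b) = b*(b + 2)*(b - 1)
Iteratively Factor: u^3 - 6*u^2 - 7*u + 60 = (u - 5)*(u^2 - u - 12) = (u - 5)*(u + 3)*(u - 4)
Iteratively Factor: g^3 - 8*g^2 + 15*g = (g - 3)*(g^2 - 5*g) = (g - 5)*(g - 3)*(g)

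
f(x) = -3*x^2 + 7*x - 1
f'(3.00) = -11.00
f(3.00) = -7.00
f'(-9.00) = 61.00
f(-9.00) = -307.00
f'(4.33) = -18.98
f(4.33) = -26.94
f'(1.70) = -3.20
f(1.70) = 2.23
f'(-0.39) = 9.34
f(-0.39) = -4.19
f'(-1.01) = 13.06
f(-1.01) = -11.13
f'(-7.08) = 49.48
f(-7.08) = -200.94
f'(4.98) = -22.88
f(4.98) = -40.54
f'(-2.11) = 19.66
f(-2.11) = -29.13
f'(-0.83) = 11.98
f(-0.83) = -8.88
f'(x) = 7 - 6*x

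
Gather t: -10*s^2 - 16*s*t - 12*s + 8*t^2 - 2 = -10*s^2 - 16*s*t - 12*s + 8*t^2 - 2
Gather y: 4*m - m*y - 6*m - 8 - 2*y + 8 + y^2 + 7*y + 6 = -2*m + y^2 + y*(5 - m) + 6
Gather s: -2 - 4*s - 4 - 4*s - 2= -8*s - 8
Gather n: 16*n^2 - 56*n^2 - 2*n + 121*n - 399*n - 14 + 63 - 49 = -40*n^2 - 280*n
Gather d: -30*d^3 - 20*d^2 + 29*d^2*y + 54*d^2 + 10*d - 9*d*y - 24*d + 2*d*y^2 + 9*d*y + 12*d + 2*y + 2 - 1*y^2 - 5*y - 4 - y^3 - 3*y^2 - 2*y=-30*d^3 + d^2*(29*y + 34) + d*(2*y^2 - 2) - y^3 - 4*y^2 - 5*y - 2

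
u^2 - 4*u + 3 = (u - 3)*(u - 1)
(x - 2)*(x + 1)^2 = x^3 - 3*x - 2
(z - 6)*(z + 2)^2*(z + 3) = z^4 + z^3 - 26*z^2 - 84*z - 72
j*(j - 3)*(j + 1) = j^3 - 2*j^2 - 3*j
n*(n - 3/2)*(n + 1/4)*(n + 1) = n^4 - n^3/4 - 13*n^2/8 - 3*n/8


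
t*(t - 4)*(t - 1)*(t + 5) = t^4 - 21*t^2 + 20*t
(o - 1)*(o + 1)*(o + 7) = o^3 + 7*o^2 - o - 7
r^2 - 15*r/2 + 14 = (r - 4)*(r - 7/2)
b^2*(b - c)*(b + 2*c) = b^4 + b^3*c - 2*b^2*c^2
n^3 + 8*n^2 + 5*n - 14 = (n - 1)*(n + 2)*(n + 7)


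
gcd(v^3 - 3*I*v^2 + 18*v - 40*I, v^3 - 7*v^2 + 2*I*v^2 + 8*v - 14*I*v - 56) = v^2 + 2*I*v + 8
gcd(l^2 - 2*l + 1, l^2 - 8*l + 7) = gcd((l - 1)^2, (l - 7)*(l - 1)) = l - 1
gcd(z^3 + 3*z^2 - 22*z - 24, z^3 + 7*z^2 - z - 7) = z + 1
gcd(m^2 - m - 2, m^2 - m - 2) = m^2 - m - 2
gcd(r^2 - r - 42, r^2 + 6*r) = r + 6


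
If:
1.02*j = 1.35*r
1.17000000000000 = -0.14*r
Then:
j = -11.06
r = -8.36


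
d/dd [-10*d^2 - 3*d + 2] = -20*d - 3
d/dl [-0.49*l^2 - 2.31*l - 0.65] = -0.98*l - 2.31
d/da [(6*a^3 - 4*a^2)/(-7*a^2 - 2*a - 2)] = 2*a*(-21*a^3 - 12*a^2 - 14*a + 8)/(49*a^4 + 28*a^3 + 32*a^2 + 8*a + 4)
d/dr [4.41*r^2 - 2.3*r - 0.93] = 8.82*r - 2.3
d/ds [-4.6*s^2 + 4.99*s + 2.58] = 4.99 - 9.2*s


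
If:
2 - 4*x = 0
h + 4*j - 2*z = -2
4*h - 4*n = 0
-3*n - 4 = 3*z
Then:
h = -z - 4/3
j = 3*z/4 - 1/6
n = -z - 4/3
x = 1/2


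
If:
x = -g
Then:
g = -x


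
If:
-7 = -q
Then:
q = 7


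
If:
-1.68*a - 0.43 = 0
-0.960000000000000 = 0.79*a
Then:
No Solution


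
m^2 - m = m*(m - 1)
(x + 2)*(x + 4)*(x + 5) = x^3 + 11*x^2 + 38*x + 40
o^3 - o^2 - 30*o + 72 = (o - 4)*(o - 3)*(o + 6)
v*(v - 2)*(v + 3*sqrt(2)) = v^3 - 2*v^2 + 3*sqrt(2)*v^2 - 6*sqrt(2)*v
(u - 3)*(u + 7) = u^2 + 4*u - 21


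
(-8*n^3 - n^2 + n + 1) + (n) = -8*n^3 - n^2 + 2*n + 1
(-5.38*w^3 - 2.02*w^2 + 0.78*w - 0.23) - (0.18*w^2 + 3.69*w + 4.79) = -5.38*w^3 - 2.2*w^2 - 2.91*w - 5.02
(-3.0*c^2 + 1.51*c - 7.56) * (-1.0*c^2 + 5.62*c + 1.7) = 3.0*c^4 - 18.37*c^3 + 10.9462*c^2 - 39.9202*c - 12.852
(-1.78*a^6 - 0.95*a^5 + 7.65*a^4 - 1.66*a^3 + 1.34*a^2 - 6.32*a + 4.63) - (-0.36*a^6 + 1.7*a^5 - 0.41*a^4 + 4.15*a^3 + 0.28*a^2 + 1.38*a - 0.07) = -1.42*a^6 - 2.65*a^5 + 8.06*a^4 - 5.81*a^3 + 1.06*a^2 - 7.7*a + 4.7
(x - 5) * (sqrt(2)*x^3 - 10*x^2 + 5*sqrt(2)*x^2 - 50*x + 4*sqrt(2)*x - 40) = sqrt(2)*x^4 - 10*x^3 - 21*sqrt(2)*x^2 - 20*sqrt(2)*x + 210*x + 200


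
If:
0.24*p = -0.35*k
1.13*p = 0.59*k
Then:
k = 0.00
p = 0.00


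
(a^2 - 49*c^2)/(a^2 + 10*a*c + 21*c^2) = (a - 7*c)/(a + 3*c)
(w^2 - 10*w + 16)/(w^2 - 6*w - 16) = (w - 2)/(w + 2)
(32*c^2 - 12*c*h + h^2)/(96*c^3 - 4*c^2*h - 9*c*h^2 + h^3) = 1/(3*c + h)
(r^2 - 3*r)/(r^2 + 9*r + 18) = r*(r - 3)/(r^2 + 9*r + 18)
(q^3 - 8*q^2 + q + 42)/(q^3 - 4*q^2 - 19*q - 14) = (q - 3)/(q + 1)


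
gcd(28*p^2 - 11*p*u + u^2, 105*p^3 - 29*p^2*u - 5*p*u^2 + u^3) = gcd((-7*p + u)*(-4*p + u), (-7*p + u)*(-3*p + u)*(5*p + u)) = 7*p - u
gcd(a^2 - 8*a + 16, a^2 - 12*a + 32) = a - 4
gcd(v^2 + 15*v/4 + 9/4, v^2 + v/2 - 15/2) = v + 3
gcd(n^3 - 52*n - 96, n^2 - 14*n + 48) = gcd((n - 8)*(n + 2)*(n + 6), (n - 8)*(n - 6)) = n - 8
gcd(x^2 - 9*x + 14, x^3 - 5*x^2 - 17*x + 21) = x - 7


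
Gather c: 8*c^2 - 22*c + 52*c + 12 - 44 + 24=8*c^2 + 30*c - 8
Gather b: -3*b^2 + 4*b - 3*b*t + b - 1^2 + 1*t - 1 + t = -3*b^2 + b*(5 - 3*t) + 2*t - 2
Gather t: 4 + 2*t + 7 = 2*t + 11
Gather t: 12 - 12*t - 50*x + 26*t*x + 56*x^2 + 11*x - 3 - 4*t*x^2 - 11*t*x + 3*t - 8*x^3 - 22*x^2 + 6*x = t*(-4*x^2 + 15*x - 9) - 8*x^3 + 34*x^2 - 33*x + 9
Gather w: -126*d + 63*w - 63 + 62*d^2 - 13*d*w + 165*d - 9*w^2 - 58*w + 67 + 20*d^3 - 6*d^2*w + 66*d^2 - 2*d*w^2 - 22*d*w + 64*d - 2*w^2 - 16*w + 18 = 20*d^3 + 128*d^2 + 103*d + w^2*(-2*d - 11) + w*(-6*d^2 - 35*d - 11) + 22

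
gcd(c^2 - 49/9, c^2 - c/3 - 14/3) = c - 7/3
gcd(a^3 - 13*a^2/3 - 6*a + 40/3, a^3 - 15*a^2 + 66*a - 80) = a - 5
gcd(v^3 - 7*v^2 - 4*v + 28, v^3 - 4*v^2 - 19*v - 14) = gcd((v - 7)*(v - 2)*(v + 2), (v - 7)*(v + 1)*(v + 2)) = v^2 - 5*v - 14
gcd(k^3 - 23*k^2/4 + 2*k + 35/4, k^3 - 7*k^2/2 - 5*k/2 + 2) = k + 1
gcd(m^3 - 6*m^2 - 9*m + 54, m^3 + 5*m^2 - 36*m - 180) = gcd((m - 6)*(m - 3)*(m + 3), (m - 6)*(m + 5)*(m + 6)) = m - 6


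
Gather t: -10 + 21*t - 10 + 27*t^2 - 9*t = 27*t^2 + 12*t - 20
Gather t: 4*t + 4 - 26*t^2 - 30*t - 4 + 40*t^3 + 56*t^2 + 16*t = 40*t^3 + 30*t^2 - 10*t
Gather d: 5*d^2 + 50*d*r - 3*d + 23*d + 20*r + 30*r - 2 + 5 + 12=5*d^2 + d*(50*r + 20) + 50*r + 15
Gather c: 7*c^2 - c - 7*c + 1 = 7*c^2 - 8*c + 1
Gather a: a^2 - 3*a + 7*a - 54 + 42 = a^2 + 4*a - 12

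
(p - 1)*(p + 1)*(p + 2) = p^3 + 2*p^2 - p - 2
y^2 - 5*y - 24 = (y - 8)*(y + 3)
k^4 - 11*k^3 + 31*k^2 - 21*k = k*(k - 7)*(k - 3)*(k - 1)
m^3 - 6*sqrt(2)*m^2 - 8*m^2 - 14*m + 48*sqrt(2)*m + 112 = (m - 8)*(m - 7*sqrt(2))*(m + sqrt(2))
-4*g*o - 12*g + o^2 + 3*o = (-4*g + o)*(o + 3)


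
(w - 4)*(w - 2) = w^2 - 6*w + 8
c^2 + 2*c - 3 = (c - 1)*(c + 3)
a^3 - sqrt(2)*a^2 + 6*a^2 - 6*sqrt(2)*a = a*(a + 6)*(a - sqrt(2))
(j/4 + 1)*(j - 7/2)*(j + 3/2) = j^3/4 + j^2/2 - 53*j/16 - 21/4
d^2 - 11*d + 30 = (d - 6)*(d - 5)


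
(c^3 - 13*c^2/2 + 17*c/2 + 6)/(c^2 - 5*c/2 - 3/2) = c - 4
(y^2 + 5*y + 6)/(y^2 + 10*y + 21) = (y + 2)/(y + 7)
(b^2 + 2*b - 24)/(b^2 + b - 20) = (b + 6)/(b + 5)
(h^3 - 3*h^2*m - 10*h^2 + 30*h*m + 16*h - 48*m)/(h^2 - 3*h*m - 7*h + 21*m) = (h^2 - 10*h + 16)/(h - 7)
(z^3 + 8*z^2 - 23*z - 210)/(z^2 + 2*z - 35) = z + 6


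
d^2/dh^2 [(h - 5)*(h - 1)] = 2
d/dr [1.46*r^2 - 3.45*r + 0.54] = 2.92*r - 3.45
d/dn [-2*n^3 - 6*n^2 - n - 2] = -6*n^2 - 12*n - 1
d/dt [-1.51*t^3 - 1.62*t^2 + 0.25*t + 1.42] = -4.53*t^2 - 3.24*t + 0.25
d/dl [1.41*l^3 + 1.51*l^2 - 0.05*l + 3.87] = 4.23*l^2 + 3.02*l - 0.05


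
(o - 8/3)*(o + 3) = o^2 + o/3 - 8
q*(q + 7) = q^2 + 7*q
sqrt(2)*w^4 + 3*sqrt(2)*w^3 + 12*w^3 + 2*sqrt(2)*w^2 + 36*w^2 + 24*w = w*(w + 2)*(w + 6*sqrt(2))*(sqrt(2)*w + sqrt(2))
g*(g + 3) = g^2 + 3*g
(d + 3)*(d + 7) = d^2 + 10*d + 21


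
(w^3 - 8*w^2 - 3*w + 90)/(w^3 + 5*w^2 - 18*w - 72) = (w^2 - 11*w + 30)/(w^2 + 2*w - 24)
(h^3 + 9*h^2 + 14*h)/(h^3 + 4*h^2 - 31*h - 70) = h/(h - 5)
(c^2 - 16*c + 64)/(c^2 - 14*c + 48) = (c - 8)/(c - 6)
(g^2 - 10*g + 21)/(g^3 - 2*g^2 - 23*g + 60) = (g - 7)/(g^2 + g - 20)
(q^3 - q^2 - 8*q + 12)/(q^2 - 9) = (q^2 - 4*q + 4)/(q - 3)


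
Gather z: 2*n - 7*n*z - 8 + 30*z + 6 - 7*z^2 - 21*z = 2*n - 7*z^2 + z*(9 - 7*n) - 2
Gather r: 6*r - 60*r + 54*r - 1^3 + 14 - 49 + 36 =0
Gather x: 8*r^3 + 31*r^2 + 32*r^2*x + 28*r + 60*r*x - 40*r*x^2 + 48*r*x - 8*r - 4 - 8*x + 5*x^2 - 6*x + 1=8*r^3 + 31*r^2 + 20*r + x^2*(5 - 40*r) + x*(32*r^2 + 108*r - 14) - 3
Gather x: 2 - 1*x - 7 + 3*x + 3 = 2*x - 2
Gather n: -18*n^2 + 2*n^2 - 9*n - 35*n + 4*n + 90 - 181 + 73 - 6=-16*n^2 - 40*n - 24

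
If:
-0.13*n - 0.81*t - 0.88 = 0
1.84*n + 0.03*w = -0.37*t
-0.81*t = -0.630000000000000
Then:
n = -11.62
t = 0.78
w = 702.82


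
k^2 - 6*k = k*(k - 6)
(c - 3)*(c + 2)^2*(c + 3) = c^4 + 4*c^3 - 5*c^2 - 36*c - 36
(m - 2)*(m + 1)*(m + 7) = m^3 + 6*m^2 - 9*m - 14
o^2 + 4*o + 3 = (o + 1)*(o + 3)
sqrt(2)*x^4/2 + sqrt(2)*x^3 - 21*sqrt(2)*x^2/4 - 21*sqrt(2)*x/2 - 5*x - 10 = (x - 5*sqrt(2)/2)*(x + sqrt(2)/2)*(x + 2*sqrt(2))*(sqrt(2)*x/2 + sqrt(2))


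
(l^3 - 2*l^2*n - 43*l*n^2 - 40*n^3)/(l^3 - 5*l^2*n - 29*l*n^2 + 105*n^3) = (l^2 - 7*l*n - 8*n^2)/(l^2 - 10*l*n + 21*n^2)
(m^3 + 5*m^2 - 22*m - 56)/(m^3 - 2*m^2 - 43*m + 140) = (m + 2)/(m - 5)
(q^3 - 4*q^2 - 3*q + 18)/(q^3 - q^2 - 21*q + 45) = (q + 2)/(q + 5)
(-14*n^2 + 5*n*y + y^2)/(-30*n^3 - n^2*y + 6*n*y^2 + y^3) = (7*n + y)/(15*n^2 + 8*n*y + y^2)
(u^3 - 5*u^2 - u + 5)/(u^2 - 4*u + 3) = (u^2 - 4*u - 5)/(u - 3)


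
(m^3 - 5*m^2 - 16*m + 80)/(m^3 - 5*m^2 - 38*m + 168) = (m^2 - m - 20)/(m^2 - m - 42)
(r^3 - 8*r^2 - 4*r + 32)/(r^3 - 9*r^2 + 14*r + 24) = (r^3 - 8*r^2 - 4*r + 32)/(r^3 - 9*r^2 + 14*r + 24)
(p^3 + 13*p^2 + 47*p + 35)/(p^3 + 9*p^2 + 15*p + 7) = (p + 5)/(p + 1)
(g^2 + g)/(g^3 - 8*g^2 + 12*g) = (g + 1)/(g^2 - 8*g + 12)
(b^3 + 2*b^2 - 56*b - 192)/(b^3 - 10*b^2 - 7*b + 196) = (b^2 - 2*b - 48)/(b^2 - 14*b + 49)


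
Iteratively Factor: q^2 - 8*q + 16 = (q - 4)*(q - 4)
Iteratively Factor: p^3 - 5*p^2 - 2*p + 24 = (p + 2)*(p^2 - 7*p + 12) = (p - 4)*(p + 2)*(p - 3)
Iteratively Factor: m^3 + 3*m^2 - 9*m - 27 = (m - 3)*(m^2 + 6*m + 9) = (m - 3)*(m + 3)*(m + 3)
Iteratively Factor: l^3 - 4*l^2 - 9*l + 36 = (l - 4)*(l^2 - 9) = (l - 4)*(l - 3)*(l + 3)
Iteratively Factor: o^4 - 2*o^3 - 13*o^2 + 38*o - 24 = (o - 2)*(o^3 - 13*o + 12) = (o - 3)*(o - 2)*(o^2 + 3*o - 4) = (o - 3)*(o - 2)*(o + 4)*(o - 1)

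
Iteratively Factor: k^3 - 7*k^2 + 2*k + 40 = (k + 2)*(k^2 - 9*k + 20) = (k - 4)*(k + 2)*(k - 5)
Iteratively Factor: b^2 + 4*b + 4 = (b + 2)*(b + 2)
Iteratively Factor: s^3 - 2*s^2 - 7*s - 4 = (s + 1)*(s^2 - 3*s - 4) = (s - 4)*(s + 1)*(s + 1)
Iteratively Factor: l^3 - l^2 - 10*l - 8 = (l - 4)*(l^2 + 3*l + 2) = (l - 4)*(l + 1)*(l + 2)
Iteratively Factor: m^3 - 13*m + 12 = (m - 3)*(m^2 + 3*m - 4) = (m - 3)*(m - 1)*(m + 4)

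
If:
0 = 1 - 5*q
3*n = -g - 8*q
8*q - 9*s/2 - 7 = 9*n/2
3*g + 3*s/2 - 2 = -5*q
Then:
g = 4/7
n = -76/105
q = 1/5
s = -10/21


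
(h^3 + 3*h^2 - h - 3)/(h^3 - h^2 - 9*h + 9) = (h + 1)/(h - 3)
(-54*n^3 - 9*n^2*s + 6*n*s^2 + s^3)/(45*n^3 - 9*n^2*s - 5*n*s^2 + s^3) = (6*n + s)/(-5*n + s)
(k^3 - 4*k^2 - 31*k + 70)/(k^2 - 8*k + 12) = (k^2 - 2*k - 35)/(k - 6)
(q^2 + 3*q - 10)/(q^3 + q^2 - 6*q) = (q + 5)/(q*(q + 3))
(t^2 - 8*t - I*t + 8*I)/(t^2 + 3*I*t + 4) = (t - 8)/(t + 4*I)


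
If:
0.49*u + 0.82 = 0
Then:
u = -1.67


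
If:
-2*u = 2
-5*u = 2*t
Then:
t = 5/2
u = -1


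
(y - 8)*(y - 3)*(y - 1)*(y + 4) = y^4 - 8*y^3 - 13*y^2 + 116*y - 96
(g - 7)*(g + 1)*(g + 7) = g^3 + g^2 - 49*g - 49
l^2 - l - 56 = (l - 8)*(l + 7)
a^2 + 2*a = a*(a + 2)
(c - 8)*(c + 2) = c^2 - 6*c - 16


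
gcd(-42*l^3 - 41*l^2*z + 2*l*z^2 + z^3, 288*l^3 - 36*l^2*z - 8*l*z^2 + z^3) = -6*l + z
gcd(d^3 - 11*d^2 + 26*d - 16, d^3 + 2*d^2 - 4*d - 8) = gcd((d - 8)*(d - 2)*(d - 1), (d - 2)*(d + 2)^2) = d - 2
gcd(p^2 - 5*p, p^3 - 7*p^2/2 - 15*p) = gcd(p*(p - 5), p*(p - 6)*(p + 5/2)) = p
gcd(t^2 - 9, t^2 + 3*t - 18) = t - 3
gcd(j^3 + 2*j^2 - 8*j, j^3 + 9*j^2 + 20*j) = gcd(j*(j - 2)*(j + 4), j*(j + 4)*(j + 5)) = j^2 + 4*j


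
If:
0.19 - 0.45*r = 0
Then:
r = 0.42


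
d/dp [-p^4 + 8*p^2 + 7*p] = -4*p^3 + 16*p + 7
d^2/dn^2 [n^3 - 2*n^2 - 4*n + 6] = 6*n - 4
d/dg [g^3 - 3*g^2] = 3*g*(g - 2)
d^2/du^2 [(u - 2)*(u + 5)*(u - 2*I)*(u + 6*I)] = 12*u^2 + u*(18 + 24*I) + 4 + 24*I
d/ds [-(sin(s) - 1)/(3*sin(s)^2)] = (sin(s) - 2)*cos(s)/(3*sin(s)^3)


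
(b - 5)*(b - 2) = b^2 - 7*b + 10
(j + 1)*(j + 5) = j^2 + 6*j + 5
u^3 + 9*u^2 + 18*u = u*(u + 3)*(u + 6)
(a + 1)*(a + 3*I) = a^2 + a + 3*I*a + 3*I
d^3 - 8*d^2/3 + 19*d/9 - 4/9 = (d - 4/3)*(d - 1)*(d - 1/3)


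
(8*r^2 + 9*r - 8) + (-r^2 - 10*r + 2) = 7*r^2 - r - 6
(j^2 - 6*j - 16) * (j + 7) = j^3 + j^2 - 58*j - 112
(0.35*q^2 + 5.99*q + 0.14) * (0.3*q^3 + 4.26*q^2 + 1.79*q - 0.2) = 0.105*q^5 + 3.288*q^4 + 26.1859*q^3 + 11.2485*q^2 - 0.9474*q - 0.028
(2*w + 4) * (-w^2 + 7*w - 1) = -2*w^3 + 10*w^2 + 26*w - 4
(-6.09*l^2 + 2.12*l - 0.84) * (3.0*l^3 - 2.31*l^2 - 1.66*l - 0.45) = -18.27*l^5 + 20.4279*l^4 + 2.6922*l^3 + 1.1617*l^2 + 0.4404*l + 0.378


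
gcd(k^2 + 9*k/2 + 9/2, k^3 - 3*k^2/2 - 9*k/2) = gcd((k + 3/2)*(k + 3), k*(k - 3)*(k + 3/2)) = k + 3/2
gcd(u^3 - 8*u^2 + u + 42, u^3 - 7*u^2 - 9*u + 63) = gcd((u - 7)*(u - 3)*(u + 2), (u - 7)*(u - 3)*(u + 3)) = u^2 - 10*u + 21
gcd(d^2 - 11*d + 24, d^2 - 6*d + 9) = d - 3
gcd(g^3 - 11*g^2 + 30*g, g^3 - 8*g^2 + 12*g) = g^2 - 6*g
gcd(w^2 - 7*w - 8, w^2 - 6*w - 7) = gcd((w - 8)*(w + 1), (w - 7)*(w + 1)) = w + 1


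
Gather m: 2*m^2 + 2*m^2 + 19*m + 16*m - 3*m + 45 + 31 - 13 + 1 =4*m^2 + 32*m + 64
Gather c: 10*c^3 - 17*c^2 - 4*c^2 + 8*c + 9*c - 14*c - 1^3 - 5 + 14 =10*c^3 - 21*c^2 + 3*c + 8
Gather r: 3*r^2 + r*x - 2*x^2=3*r^2 + r*x - 2*x^2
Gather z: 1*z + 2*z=3*z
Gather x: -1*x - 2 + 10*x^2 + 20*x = 10*x^2 + 19*x - 2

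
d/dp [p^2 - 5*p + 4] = 2*p - 5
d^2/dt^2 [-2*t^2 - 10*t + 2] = -4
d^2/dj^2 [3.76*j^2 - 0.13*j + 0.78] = 7.52000000000000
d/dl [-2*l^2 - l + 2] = -4*l - 1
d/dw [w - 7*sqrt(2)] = 1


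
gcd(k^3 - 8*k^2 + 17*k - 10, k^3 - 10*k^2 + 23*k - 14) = k^2 - 3*k + 2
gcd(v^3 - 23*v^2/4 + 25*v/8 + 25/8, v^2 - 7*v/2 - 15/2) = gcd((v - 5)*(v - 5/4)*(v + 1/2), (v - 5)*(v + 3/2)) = v - 5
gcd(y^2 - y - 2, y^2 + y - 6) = y - 2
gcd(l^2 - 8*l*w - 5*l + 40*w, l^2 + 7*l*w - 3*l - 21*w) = 1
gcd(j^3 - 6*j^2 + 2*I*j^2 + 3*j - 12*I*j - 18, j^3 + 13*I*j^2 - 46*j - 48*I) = j + 3*I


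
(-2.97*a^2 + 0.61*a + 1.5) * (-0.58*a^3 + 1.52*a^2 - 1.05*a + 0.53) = 1.7226*a^5 - 4.8682*a^4 + 3.1757*a^3 + 0.0654000000000001*a^2 - 1.2517*a + 0.795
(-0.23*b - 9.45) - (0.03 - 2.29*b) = 2.06*b - 9.48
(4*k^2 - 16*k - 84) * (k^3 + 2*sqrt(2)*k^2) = 4*k^5 - 16*k^4 + 8*sqrt(2)*k^4 - 84*k^3 - 32*sqrt(2)*k^3 - 168*sqrt(2)*k^2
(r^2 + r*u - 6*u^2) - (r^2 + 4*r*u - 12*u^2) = -3*r*u + 6*u^2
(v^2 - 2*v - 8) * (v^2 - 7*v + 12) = v^4 - 9*v^3 + 18*v^2 + 32*v - 96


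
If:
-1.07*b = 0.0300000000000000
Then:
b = -0.03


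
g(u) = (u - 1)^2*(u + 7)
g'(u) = (u - 1)^2 + (u + 7)*(2*u - 2)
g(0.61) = 1.16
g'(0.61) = -5.78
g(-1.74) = 39.49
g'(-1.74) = -21.32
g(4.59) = 149.37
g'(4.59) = 96.10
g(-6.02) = 48.29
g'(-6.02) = 35.52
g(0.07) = 6.11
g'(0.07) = -12.29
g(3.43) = 61.59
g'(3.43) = 56.59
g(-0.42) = 13.27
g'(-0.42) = -16.67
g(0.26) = 3.98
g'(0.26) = -10.20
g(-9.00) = -200.00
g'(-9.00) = 140.00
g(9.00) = 1024.00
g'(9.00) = 320.00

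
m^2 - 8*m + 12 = (m - 6)*(m - 2)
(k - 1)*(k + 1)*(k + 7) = k^3 + 7*k^2 - k - 7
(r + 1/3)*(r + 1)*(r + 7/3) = r^3 + 11*r^2/3 + 31*r/9 + 7/9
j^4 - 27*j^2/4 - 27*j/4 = j*(j - 3)*(j + 3/2)^2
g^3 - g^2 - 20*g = g*(g - 5)*(g + 4)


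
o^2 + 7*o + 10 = (o + 2)*(o + 5)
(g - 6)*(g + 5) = g^2 - g - 30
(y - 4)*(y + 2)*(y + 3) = y^3 + y^2 - 14*y - 24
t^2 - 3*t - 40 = (t - 8)*(t + 5)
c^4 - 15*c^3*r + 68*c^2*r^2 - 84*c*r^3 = c*(c - 7*r)*(c - 6*r)*(c - 2*r)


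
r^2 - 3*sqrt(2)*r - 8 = (r - 4*sqrt(2))*(r + sqrt(2))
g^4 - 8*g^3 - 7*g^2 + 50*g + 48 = (g - 8)*(g - 3)*(g + 1)*(g + 2)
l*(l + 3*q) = l^2 + 3*l*q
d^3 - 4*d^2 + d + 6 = (d - 3)*(d - 2)*(d + 1)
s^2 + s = s*(s + 1)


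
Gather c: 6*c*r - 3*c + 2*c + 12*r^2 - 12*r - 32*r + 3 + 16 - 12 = c*(6*r - 1) + 12*r^2 - 44*r + 7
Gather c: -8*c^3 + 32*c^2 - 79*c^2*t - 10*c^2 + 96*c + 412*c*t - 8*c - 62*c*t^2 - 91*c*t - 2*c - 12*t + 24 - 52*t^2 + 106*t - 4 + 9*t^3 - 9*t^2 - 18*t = -8*c^3 + c^2*(22 - 79*t) + c*(-62*t^2 + 321*t + 86) + 9*t^3 - 61*t^2 + 76*t + 20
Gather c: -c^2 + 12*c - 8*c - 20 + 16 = -c^2 + 4*c - 4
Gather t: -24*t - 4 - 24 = -24*t - 28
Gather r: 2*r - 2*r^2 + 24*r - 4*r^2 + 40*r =-6*r^2 + 66*r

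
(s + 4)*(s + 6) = s^2 + 10*s + 24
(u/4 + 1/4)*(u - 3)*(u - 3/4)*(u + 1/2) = u^4/4 - 9*u^3/16 - 23*u^2/32 + 3*u/8 + 9/32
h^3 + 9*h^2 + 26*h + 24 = (h + 2)*(h + 3)*(h + 4)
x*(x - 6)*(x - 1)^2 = x^4 - 8*x^3 + 13*x^2 - 6*x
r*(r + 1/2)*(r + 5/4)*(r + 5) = r^4 + 27*r^3/4 + 75*r^2/8 + 25*r/8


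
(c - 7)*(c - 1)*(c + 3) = c^3 - 5*c^2 - 17*c + 21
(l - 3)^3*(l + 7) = l^4 - 2*l^3 - 36*l^2 + 162*l - 189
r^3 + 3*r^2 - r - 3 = (r - 1)*(r + 1)*(r + 3)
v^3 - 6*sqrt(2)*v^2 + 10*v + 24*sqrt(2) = (v - 4*sqrt(2))*(v - 3*sqrt(2))*(v + sqrt(2))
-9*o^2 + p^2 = (-3*o + p)*(3*o + p)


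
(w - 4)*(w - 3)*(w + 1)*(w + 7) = w^4 + w^3 - 37*w^2 + 47*w + 84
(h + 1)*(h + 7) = h^2 + 8*h + 7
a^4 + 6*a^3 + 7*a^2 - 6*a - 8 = (a - 1)*(a + 1)*(a + 2)*(a + 4)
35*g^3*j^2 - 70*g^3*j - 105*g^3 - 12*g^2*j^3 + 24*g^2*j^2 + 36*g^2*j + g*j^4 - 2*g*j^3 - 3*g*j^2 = (-7*g + j)*(-5*g + j)*(j - 3)*(g*j + g)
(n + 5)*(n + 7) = n^2 + 12*n + 35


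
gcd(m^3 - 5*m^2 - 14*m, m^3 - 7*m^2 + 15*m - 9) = 1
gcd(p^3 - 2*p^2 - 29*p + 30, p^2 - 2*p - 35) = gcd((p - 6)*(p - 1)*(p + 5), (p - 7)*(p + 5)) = p + 5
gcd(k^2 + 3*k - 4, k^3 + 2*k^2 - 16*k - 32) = k + 4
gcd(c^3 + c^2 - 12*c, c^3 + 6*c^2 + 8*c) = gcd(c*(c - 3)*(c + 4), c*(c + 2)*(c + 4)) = c^2 + 4*c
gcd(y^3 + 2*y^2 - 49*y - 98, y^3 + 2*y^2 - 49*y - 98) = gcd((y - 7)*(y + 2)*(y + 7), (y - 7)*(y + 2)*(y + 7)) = y^3 + 2*y^2 - 49*y - 98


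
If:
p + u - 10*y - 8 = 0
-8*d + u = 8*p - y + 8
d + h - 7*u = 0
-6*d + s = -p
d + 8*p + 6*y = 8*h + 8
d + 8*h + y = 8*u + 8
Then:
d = -123224/29301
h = 33904/29301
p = 90368/29301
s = -829712/29301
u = -12760/29301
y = -15680/29301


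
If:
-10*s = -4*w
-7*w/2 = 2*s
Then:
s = 0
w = 0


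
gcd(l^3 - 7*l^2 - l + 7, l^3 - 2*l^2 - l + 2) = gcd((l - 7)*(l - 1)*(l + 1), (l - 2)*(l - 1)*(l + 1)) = l^2 - 1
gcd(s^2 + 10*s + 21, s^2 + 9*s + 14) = s + 7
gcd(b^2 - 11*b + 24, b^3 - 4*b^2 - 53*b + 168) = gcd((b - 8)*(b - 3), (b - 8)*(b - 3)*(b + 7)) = b^2 - 11*b + 24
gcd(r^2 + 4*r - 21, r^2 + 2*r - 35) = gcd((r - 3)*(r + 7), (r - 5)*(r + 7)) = r + 7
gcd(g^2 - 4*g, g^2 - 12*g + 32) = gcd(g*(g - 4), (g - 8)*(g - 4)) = g - 4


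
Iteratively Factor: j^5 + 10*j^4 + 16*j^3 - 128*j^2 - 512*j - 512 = (j + 4)*(j^4 + 6*j^3 - 8*j^2 - 96*j - 128) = (j - 4)*(j + 4)*(j^3 + 10*j^2 + 32*j + 32) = (j - 4)*(j + 2)*(j + 4)*(j^2 + 8*j + 16) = (j - 4)*(j + 2)*(j + 4)^2*(j + 4)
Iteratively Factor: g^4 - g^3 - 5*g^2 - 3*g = (g + 1)*(g^3 - 2*g^2 - 3*g) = (g - 3)*(g + 1)*(g^2 + g) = (g - 3)*(g + 1)^2*(g)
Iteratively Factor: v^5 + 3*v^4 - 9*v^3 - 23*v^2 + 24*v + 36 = (v - 2)*(v^4 + 5*v^3 + v^2 - 21*v - 18) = (v - 2)*(v + 3)*(v^3 + 2*v^2 - 5*v - 6) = (v - 2)^2*(v + 3)*(v^2 + 4*v + 3) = (v - 2)^2*(v + 3)^2*(v + 1)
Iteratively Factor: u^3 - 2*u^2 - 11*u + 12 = (u + 3)*(u^2 - 5*u + 4) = (u - 1)*(u + 3)*(u - 4)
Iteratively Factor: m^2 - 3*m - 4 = (m - 4)*(m + 1)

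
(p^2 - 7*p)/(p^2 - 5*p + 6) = p*(p - 7)/(p^2 - 5*p + 6)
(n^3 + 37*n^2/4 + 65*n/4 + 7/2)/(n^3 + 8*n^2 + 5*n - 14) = (n + 1/4)/(n - 1)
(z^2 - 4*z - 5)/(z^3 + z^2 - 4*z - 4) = (z - 5)/(z^2 - 4)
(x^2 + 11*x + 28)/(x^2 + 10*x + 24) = (x + 7)/(x + 6)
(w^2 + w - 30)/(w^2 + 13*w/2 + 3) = 2*(w - 5)/(2*w + 1)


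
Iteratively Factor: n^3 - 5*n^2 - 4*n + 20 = (n + 2)*(n^2 - 7*n + 10) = (n - 5)*(n + 2)*(n - 2)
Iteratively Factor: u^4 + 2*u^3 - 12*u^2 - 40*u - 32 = (u + 2)*(u^3 - 12*u - 16) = (u - 4)*(u + 2)*(u^2 + 4*u + 4) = (u - 4)*(u + 2)^2*(u + 2)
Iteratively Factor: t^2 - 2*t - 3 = (t - 3)*(t + 1)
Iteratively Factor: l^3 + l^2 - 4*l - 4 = (l - 2)*(l^2 + 3*l + 2) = (l - 2)*(l + 1)*(l + 2)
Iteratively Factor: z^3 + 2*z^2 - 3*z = (z - 1)*(z^2 + 3*z) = z*(z - 1)*(z + 3)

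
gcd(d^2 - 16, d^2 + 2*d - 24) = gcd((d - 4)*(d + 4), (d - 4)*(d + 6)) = d - 4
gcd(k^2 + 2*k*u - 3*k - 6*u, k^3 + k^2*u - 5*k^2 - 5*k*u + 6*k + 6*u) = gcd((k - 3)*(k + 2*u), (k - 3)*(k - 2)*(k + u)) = k - 3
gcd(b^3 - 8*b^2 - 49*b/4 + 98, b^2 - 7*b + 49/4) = b - 7/2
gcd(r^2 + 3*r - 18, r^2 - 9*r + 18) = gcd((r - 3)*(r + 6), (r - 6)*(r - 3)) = r - 3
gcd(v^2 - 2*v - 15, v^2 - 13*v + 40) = v - 5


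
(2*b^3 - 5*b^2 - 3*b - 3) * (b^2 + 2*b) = 2*b^5 - b^4 - 13*b^3 - 9*b^2 - 6*b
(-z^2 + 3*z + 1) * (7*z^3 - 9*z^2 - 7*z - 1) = -7*z^5 + 30*z^4 - 13*z^3 - 29*z^2 - 10*z - 1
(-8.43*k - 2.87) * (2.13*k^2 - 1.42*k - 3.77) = -17.9559*k^3 + 5.8575*k^2 + 35.8565*k + 10.8199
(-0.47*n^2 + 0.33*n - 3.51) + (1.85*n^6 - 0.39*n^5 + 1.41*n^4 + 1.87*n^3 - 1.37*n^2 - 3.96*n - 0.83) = 1.85*n^6 - 0.39*n^5 + 1.41*n^4 + 1.87*n^3 - 1.84*n^2 - 3.63*n - 4.34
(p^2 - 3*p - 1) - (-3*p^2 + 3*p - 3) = 4*p^2 - 6*p + 2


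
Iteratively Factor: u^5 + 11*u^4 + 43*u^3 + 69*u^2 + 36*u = (u + 1)*(u^4 + 10*u^3 + 33*u^2 + 36*u) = u*(u + 1)*(u^3 + 10*u^2 + 33*u + 36) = u*(u + 1)*(u + 3)*(u^2 + 7*u + 12) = u*(u + 1)*(u + 3)*(u + 4)*(u + 3)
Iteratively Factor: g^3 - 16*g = (g - 4)*(g^2 + 4*g) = (g - 4)*(g + 4)*(g)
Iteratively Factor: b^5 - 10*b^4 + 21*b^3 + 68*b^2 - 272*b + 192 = (b - 4)*(b^4 - 6*b^3 - 3*b^2 + 56*b - 48) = (b - 4)^2*(b^3 - 2*b^2 - 11*b + 12) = (b - 4)^2*(b + 3)*(b^2 - 5*b + 4) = (b - 4)^2*(b - 1)*(b + 3)*(b - 4)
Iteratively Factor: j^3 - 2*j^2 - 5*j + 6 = (j - 1)*(j^2 - j - 6) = (j - 1)*(j + 2)*(j - 3)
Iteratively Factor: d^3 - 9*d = (d - 3)*(d^2 + 3*d) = (d - 3)*(d + 3)*(d)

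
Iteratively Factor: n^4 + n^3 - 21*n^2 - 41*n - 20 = (n + 4)*(n^3 - 3*n^2 - 9*n - 5) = (n - 5)*(n + 4)*(n^2 + 2*n + 1) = (n - 5)*(n + 1)*(n + 4)*(n + 1)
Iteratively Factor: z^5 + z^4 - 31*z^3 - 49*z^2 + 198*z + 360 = (z + 3)*(z^4 - 2*z^3 - 25*z^2 + 26*z + 120) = (z - 5)*(z + 3)*(z^3 + 3*z^2 - 10*z - 24) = (z - 5)*(z + 2)*(z + 3)*(z^2 + z - 12) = (z - 5)*(z + 2)*(z + 3)*(z + 4)*(z - 3)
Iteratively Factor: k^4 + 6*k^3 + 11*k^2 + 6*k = (k + 1)*(k^3 + 5*k^2 + 6*k) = (k + 1)*(k + 2)*(k^2 + 3*k) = (k + 1)*(k + 2)*(k + 3)*(k)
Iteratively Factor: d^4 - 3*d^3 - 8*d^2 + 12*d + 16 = (d + 1)*(d^3 - 4*d^2 - 4*d + 16) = (d - 4)*(d + 1)*(d^2 - 4) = (d - 4)*(d - 2)*(d + 1)*(d + 2)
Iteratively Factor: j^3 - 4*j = (j + 2)*(j^2 - 2*j) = j*(j + 2)*(j - 2)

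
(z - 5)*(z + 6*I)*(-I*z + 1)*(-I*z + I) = -z^4 + 6*z^3 - 7*I*z^3 + z^2 + 42*I*z^2 - 36*z - 35*I*z + 30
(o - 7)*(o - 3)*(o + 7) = o^3 - 3*o^2 - 49*o + 147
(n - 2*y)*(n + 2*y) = n^2 - 4*y^2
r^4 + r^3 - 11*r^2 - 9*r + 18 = (r - 3)*(r - 1)*(r + 2)*(r + 3)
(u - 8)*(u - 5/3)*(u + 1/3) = u^3 - 28*u^2/3 + 91*u/9 + 40/9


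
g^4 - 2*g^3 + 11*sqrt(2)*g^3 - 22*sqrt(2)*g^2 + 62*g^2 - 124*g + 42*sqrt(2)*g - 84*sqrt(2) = (g - 2)*(g + sqrt(2))*(g + 3*sqrt(2))*(g + 7*sqrt(2))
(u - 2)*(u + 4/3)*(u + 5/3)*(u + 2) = u^4 + 3*u^3 - 16*u^2/9 - 12*u - 80/9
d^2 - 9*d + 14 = (d - 7)*(d - 2)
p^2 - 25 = (p - 5)*(p + 5)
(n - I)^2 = n^2 - 2*I*n - 1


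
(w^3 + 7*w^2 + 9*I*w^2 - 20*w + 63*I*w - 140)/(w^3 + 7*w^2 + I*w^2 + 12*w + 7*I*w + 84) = (w + 5*I)/(w - 3*I)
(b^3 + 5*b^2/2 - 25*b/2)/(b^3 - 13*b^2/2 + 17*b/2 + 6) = b*(2*b^2 + 5*b - 25)/(2*b^3 - 13*b^2 + 17*b + 12)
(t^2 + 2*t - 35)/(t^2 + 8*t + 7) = (t - 5)/(t + 1)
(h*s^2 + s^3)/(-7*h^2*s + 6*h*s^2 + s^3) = s*(h + s)/(-7*h^2 + 6*h*s + s^2)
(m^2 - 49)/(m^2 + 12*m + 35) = (m - 7)/(m + 5)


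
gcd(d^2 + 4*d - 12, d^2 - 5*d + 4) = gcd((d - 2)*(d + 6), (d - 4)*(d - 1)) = 1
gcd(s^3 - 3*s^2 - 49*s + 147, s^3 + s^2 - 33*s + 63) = s^2 + 4*s - 21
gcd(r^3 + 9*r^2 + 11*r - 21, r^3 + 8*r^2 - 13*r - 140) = r + 7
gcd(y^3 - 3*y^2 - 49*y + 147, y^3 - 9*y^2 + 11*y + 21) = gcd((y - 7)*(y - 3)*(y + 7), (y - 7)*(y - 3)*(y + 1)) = y^2 - 10*y + 21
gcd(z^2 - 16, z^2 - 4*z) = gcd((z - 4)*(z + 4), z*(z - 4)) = z - 4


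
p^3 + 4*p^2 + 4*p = p*(p + 2)^2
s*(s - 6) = s^2 - 6*s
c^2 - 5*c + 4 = (c - 4)*(c - 1)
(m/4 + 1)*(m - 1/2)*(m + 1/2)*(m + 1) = m^4/4 + 5*m^3/4 + 15*m^2/16 - 5*m/16 - 1/4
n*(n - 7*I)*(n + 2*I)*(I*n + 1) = I*n^4 + 6*n^3 + 9*I*n^2 + 14*n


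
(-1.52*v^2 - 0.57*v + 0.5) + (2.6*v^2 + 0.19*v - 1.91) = 1.08*v^2 - 0.38*v - 1.41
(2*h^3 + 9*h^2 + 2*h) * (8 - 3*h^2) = -6*h^5 - 27*h^4 + 10*h^3 + 72*h^2 + 16*h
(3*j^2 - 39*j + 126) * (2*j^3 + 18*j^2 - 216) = 6*j^5 - 24*j^4 - 450*j^3 + 1620*j^2 + 8424*j - 27216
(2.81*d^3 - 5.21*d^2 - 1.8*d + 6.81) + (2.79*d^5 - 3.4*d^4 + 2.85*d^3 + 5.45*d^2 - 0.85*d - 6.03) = 2.79*d^5 - 3.4*d^4 + 5.66*d^3 + 0.24*d^2 - 2.65*d + 0.779999999999999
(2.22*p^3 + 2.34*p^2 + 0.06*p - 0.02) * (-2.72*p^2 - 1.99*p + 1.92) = -6.0384*p^5 - 10.7826*p^4 - 0.557399999999999*p^3 + 4.4278*p^2 + 0.155*p - 0.0384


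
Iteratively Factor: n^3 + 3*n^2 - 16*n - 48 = (n + 3)*(n^2 - 16) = (n + 3)*(n + 4)*(n - 4)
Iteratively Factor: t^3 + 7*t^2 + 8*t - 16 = (t - 1)*(t^2 + 8*t + 16) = (t - 1)*(t + 4)*(t + 4)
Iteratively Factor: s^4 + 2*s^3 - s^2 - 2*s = (s + 1)*(s^3 + s^2 - 2*s) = s*(s + 1)*(s^2 + s - 2) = s*(s + 1)*(s + 2)*(s - 1)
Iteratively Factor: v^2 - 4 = (v + 2)*(v - 2)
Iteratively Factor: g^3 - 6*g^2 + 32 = (g - 4)*(g^2 - 2*g - 8) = (g - 4)*(g + 2)*(g - 4)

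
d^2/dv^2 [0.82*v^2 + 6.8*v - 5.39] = 1.64000000000000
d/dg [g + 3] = 1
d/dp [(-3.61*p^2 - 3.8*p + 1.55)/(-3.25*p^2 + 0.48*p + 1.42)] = (-14.0828*p^2 - 0.177399999999999*p - 6.14)/(10.5625*p^4 - 3.12*p^3 - 8.9996*p^2 + 1.3632*p + 2.0164)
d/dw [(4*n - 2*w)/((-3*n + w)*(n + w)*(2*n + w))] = 4*(10*n^3 - 3*n*w^2 + w^3)/(36*n^6 + 84*n^5*w + 49*n^4*w^2 - 12*n^3*w^3 - 14*n^2*w^4 + w^6)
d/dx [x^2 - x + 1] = 2*x - 1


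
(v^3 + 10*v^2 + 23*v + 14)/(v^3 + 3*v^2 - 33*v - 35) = (v + 2)/(v - 5)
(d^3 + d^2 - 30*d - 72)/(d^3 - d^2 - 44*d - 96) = (d - 6)/(d - 8)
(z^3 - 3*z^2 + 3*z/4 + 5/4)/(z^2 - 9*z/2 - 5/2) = (2*z^2 - 7*z + 5)/(2*(z - 5))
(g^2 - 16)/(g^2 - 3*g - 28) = (g - 4)/(g - 7)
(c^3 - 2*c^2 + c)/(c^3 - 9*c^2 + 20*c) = (c^2 - 2*c + 1)/(c^2 - 9*c + 20)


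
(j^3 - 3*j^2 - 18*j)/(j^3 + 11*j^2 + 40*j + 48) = j*(j - 6)/(j^2 + 8*j + 16)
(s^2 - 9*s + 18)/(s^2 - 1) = (s^2 - 9*s + 18)/(s^2 - 1)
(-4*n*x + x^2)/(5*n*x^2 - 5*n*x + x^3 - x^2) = (-4*n + x)/(5*n*x - 5*n + x^2 - x)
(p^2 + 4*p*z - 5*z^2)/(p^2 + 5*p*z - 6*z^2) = (p + 5*z)/(p + 6*z)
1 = 1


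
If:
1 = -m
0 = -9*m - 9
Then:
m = -1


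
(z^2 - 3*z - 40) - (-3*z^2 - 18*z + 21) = 4*z^2 + 15*z - 61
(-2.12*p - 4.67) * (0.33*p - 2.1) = -0.6996*p^2 + 2.9109*p + 9.807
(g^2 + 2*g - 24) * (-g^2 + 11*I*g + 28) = -g^4 - 2*g^3 + 11*I*g^3 + 52*g^2 + 22*I*g^2 + 56*g - 264*I*g - 672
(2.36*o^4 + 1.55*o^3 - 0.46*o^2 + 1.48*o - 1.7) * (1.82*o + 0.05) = 4.2952*o^5 + 2.939*o^4 - 0.7597*o^3 + 2.6706*o^2 - 3.02*o - 0.085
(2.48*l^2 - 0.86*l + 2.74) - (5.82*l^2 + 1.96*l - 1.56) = -3.34*l^2 - 2.82*l + 4.3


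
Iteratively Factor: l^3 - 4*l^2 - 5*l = (l - 5)*(l^2 + l) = (l - 5)*(l + 1)*(l)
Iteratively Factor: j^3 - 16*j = (j - 4)*(j^2 + 4*j) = j*(j - 4)*(j + 4)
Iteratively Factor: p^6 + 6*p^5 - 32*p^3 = (p)*(p^5 + 6*p^4 - 32*p^2) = p*(p + 4)*(p^4 + 2*p^3 - 8*p^2) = p^2*(p + 4)*(p^3 + 2*p^2 - 8*p) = p^2*(p + 4)^2*(p^2 - 2*p) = p^2*(p - 2)*(p + 4)^2*(p)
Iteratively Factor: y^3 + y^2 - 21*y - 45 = (y - 5)*(y^2 + 6*y + 9) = (y - 5)*(y + 3)*(y + 3)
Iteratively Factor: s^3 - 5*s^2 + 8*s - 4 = (s - 2)*(s^2 - 3*s + 2) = (s - 2)^2*(s - 1)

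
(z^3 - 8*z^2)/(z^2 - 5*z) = z*(z - 8)/(z - 5)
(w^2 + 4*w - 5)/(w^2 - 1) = (w + 5)/(w + 1)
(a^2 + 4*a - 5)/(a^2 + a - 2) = (a + 5)/(a + 2)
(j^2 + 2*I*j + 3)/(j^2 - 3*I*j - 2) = (j + 3*I)/(j - 2*I)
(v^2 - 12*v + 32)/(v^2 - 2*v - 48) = (v - 4)/(v + 6)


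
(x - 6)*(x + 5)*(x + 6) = x^3 + 5*x^2 - 36*x - 180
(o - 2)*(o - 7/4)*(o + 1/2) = o^3 - 13*o^2/4 + 13*o/8 + 7/4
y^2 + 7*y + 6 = (y + 1)*(y + 6)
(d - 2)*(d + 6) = d^2 + 4*d - 12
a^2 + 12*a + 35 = (a + 5)*(a + 7)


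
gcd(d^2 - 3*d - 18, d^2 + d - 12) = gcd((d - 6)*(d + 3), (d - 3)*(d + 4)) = 1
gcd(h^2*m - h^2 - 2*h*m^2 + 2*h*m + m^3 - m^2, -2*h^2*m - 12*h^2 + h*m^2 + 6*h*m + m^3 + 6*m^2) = h - m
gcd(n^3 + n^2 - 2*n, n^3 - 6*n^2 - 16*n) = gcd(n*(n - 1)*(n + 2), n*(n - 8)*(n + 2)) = n^2 + 2*n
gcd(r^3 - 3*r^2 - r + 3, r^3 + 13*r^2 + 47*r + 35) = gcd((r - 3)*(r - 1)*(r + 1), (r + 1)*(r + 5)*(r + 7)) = r + 1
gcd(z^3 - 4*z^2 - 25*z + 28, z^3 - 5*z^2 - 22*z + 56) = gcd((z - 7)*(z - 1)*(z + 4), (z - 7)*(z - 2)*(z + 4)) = z^2 - 3*z - 28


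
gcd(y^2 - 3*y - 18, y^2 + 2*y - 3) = y + 3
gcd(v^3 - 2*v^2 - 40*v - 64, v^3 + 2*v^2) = v + 2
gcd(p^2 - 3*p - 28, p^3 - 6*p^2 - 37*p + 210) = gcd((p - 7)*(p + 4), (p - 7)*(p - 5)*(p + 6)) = p - 7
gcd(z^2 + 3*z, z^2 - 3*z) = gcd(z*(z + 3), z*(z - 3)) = z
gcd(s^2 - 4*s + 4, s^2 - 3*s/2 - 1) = s - 2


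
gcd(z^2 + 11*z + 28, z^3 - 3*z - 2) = 1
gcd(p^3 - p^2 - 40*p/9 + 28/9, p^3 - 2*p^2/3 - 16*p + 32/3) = p - 2/3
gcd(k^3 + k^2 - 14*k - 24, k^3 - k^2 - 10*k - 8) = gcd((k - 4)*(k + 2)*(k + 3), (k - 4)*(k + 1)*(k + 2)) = k^2 - 2*k - 8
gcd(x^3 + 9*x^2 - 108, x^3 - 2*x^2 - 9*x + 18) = x - 3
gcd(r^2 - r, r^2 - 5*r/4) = r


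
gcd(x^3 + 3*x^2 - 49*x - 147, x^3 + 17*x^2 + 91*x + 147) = x^2 + 10*x + 21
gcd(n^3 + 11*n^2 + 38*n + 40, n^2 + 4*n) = n + 4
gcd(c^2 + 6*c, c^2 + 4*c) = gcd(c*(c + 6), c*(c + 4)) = c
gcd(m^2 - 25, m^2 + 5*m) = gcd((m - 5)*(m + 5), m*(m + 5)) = m + 5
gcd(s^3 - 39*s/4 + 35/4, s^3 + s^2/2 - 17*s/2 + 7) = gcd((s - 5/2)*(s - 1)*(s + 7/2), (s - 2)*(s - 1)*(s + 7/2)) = s^2 + 5*s/2 - 7/2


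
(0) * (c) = 0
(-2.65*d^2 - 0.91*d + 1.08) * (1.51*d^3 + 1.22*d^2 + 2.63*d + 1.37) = -4.0015*d^5 - 4.6071*d^4 - 6.4489*d^3 - 4.7062*d^2 + 1.5937*d + 1.4796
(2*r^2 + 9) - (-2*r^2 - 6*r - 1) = 4*r^2 + 6*r + 10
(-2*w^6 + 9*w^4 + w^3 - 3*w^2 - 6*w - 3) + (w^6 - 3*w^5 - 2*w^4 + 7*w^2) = -w^6 - 3*w^5 + 7*w^4 + w^3 + 4*w^2 - 6*w - 3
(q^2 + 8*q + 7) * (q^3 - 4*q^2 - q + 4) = q^5 + 4*q^4 - 26*q^3 - 32*q^2 + 25*q + 28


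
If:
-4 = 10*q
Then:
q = -2/5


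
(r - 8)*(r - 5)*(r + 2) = r^3 - 11*r^2 + 14*r + 80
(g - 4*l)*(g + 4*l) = g^2 - 16*l^2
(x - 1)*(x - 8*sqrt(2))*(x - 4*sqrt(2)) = x^3 - 12*sqrt(2)*x^2 - x^2 + 12*sqrt(2)*x + 64*x - 64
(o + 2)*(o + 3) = o^2 + 5*o + 6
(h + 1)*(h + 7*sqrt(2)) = h^2 + h + 7*sqrt(2)*h + 7*sqrt(2)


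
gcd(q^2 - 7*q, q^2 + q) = q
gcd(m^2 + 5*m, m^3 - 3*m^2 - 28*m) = m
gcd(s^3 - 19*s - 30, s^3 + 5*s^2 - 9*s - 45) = s + 3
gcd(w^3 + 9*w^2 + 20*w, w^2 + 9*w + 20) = w^2 + 9*w + 20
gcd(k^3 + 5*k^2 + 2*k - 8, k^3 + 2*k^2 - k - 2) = k^2 + k - 2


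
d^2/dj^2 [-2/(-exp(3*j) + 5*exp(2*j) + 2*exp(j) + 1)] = 2*((-9*exp(2*j) + 20*exp(j) + 2)*(-exp(3*j) + 5*exp(2*j) + 2*exp(j) + 1) - 2*(-3*exp(2*j) + 10*exp(j) + 2)^2*exp(j))*exp(j)/(-exp(3*j) + 5*exp(2*j) + 2*exp(j) + 1)^3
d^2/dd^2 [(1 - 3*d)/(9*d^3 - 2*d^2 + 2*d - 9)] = 2*(-729*d^5 + 648*d^4 - 102*d^3 - 1392*d^2 + 393*d - 68)/(729*d^9 - 486*d^8 + 594*d^7 - 2411*d^6 + 1104*d^5 - 1104*d^4 + 2411*d^3 - 594*d^2 + 486*d - 729)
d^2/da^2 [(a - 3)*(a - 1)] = 2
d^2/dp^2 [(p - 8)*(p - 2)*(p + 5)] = 6*p - 10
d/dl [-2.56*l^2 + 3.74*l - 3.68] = 3.74 - 5.12*l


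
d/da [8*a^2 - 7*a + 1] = 16*a - 7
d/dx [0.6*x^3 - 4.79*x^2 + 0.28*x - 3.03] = 1.8*x^2 - 9.58*x + 0.28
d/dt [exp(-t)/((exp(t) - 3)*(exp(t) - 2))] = (-3*exp(2*t) + 10*exp(t) - 6)*exp(-t)/(exp(4*t) - 10*exp(3*t) + 37*exp(2*t) - 60*exp(t) + 36)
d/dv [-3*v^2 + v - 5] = 1 - 6*v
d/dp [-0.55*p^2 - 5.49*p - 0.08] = -1.1*p - 5.49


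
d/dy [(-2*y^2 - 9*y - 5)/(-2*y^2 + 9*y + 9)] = 4*(-9*y^2 - 14*y - 9)/(4*y^4 - 36*y^3 + 45*y^2 + 162*y + 81)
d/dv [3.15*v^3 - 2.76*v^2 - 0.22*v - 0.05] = 9.45*v^2 - 5.52*v - 0.22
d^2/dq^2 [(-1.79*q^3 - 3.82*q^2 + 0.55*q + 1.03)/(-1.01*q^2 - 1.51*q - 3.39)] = (-16.868678*q^3 - 29.80302*q^2 + 125.298906*q + 95.786662)/(1.030301*q^6 + 4.621053*q^5 + 17.28312*q^4 + 34.463485*q^3 + 58.00968*q^2 + 52.059213*q + 38.958219)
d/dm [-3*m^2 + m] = 1 - 6*m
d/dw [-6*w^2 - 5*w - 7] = -12*w - 5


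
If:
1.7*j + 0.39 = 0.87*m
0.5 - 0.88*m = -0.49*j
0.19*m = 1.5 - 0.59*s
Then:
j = 0.09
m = 0.62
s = 2.34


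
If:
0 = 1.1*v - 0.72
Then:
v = 0.65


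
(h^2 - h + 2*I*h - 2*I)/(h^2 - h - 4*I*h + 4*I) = (h + 2*I)/(h - 4*I)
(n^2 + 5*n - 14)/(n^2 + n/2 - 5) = 2*(n + 7)/(2*n + 5)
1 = 1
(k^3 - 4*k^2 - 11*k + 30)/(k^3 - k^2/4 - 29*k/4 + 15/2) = 4*(k - 5)/(4*k - 5)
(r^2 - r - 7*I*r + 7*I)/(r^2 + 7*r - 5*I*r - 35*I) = (r^2 - r - 7*I*r + 7*I)/(r^2 + 7*r - 5*I*r - 35*I)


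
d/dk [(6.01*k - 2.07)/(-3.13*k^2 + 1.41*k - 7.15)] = (18.8113*k^2 - 12.9582*k - 40.0528)/(9.7969*k^4 - 8.8266*k^3 + 46.7471*k^2 - 20.163*k + 51.1225)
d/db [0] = 0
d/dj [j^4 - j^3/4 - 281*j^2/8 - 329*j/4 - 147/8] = 4*j^3 - 3*j^2/4 - 281*j/4 - 329/4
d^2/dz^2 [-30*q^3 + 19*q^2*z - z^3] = -6*z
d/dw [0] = 0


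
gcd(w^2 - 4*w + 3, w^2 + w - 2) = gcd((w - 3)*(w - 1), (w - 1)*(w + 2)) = w - 1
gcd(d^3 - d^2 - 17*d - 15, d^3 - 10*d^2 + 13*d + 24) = d + 1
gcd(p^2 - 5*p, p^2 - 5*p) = p^2 - 5*p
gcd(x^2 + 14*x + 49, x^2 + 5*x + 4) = 1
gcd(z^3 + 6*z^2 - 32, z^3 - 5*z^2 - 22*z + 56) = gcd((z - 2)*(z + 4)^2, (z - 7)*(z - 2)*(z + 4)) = z^2 + 2*z - 8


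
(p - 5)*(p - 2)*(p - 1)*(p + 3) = p^4 - 5*p^3 - 7*p^2 + 41*p - 30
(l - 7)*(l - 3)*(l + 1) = l^3 - 9*l^2 + 11*l + 21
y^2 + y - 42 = (y - 6)*(y + 7)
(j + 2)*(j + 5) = j^2 + 7*j + 10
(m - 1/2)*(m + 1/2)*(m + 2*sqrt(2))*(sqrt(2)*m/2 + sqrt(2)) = sqrt(2)*m^4/2 + sqrt(2)*m^3 + 2*m^3 - sqrt(2)*m^2/8 + 4*m^2 - m/2 - sqrt(2)*m/4 - 1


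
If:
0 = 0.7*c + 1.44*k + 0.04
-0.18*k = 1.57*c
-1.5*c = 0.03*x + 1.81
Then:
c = 0.00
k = -0.03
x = -60.50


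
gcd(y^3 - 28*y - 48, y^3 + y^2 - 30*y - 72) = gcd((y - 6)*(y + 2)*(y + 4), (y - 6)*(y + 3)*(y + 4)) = y^2 - 2*y - 24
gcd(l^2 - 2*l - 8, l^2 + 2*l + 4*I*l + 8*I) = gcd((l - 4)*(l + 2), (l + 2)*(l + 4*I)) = l + 2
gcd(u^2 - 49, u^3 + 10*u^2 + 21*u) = u + 7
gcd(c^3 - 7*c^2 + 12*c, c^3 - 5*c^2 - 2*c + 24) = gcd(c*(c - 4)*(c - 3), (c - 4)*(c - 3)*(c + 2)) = c^2 - 7*c + 12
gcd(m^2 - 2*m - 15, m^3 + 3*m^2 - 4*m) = 1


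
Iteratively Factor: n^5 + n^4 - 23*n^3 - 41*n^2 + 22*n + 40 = (n + 4)*(n^4 - 3*n^3 - 11*n^2 + 3*n + 10) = (n + 1)*(n + 4)*(n^3 - 4*n^2 - 7*n + 10) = (n + 1)*(n + 2)*(n + 4)*(n^2 - 6*n + 5) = (n - 1)*(n + 1)*(n + 2)*(n + 4)*(n - 5)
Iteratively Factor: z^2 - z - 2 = (z - 2)*(z + 1)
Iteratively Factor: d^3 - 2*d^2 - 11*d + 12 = (d - 4)*(d^2 + 2*d - 3) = (d - 4)*(d - 1)*(d + 3)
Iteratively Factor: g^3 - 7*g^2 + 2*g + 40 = (g - 5)*(g^2 - 2*g - 8) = (g - 5)*(g - 4)*(g + 2)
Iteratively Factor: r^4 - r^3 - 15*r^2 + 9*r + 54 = (r + 3)*(r^3 - 4*r^2 - 3*r + 18) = (r - 3)*(r + 3)*(r^2 - r - 6) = (r - 3)^2*(r + 3)*(r + 2)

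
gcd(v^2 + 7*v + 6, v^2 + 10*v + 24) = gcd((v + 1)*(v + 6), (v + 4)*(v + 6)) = v + 6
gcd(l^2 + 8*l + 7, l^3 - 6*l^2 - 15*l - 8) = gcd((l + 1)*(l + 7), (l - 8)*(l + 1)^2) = l + 1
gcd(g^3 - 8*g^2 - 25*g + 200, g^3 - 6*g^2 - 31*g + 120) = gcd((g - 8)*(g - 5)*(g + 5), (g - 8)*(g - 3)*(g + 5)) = g^2 - 3*g - 40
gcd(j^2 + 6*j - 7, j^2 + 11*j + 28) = j + 7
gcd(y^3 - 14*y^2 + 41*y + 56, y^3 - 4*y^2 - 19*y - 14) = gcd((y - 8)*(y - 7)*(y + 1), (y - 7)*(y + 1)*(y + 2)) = y^2 - 6*y - 7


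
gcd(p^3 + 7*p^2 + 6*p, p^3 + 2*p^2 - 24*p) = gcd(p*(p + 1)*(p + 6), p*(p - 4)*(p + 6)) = p^2 + 6*p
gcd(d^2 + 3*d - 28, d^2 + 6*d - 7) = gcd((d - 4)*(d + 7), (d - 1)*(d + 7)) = d + 7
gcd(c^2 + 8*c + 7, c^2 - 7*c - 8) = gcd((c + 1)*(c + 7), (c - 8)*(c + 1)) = c + 1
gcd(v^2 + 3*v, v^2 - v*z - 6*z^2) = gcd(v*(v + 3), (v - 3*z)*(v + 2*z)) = 1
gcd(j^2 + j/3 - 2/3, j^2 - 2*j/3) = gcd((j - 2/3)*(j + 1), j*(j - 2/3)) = j - 2/3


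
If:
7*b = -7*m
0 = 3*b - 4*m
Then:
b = 0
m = 0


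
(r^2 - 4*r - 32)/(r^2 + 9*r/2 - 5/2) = 2*(r^2 - 4*r - 32)/(2*r^2 + 9*r - 5)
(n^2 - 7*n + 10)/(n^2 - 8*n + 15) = (n - 2)/(n - 3)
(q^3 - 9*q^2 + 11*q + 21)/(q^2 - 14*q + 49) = (q^2 - 2*q - 3)/(q - 7)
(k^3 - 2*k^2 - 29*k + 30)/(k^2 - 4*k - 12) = (k^2 + 4*k - 5)/(k + 2)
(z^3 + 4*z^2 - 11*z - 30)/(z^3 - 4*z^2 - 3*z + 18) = (z + 5)/(z - 3)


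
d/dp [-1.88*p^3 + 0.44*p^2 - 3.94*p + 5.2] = -5.64*p^2 + 0.88*p - 3.94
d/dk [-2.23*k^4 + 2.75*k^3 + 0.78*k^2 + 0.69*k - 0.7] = -8.92*k^3 + 8.25*k^2 + 1.56*k + 0.69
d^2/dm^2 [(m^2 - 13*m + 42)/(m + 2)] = 144/(m^3 + 6*m^2 + 12*m + 8)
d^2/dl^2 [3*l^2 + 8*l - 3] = 6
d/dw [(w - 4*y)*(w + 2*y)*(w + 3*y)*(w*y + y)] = y*(4*w^3 + 3*w^2*y + 3*w^2 - 28*w*y^2 + 2*w*y - 24*y^3 - 14*y^2)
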